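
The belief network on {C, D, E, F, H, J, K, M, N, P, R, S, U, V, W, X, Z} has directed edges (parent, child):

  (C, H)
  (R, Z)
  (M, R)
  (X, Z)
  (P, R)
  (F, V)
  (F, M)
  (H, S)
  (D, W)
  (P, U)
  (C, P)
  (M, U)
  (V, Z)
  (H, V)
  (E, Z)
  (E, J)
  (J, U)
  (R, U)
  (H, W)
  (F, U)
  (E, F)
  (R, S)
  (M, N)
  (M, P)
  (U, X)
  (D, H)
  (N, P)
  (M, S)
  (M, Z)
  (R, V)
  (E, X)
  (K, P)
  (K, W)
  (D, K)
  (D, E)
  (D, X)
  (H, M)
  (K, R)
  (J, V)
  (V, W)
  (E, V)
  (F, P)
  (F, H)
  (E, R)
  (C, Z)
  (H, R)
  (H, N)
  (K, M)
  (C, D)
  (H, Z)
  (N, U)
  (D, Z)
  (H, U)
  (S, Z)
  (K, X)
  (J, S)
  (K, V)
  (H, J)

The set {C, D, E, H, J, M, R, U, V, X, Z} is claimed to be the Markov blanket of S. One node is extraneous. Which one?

U

S has parents H, J, M, R.
S has child Z.
Other parents of S's children:
  Z: C, D, E, H, M, R, V, X
MB(S) = {C, D, E, H, J, M, R, V, X, Z}.
U is neither a parent, child, nor co-parent of S, so it does not belong.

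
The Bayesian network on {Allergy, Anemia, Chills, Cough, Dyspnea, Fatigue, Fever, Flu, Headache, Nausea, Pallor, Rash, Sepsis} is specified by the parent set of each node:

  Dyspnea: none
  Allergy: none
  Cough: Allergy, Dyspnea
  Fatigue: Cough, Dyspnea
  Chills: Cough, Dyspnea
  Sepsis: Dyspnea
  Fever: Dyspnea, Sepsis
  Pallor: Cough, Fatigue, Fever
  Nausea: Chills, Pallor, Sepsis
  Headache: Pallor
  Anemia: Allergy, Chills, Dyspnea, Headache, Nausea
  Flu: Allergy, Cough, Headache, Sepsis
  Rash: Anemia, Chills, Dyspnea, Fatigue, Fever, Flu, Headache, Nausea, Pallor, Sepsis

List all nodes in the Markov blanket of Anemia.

{Allergy, Chills, Dyspnea, Fatigue, Fever, Flu, Headache, Nausea, Pallor, Rash, Sepsis}

Anemia has parents Allergy, Chills, Dyspnea, Headache, Nausea.
Anemia has child Rash.
For each child, the remaining parents (spouses of Anemia):
  Rash also has parents Chills, Dyspnea, Fatigue, Fever, Flu, Headache, Nausea, Pallor, Sepsis.
Union: {Allergy, Chills, Dyspnea, Headache, Nausea} ∪ {Rash} ∪ {Chills, Dyspnea, Fatigue, Fever, Flu, Headache, Nausea, Pallor, Sepsis} = {Allergy, Chills, Dyspnea, Fatigue, Fever, Flu, Headache, Nausea, Pallor, Rash, Sepsis}.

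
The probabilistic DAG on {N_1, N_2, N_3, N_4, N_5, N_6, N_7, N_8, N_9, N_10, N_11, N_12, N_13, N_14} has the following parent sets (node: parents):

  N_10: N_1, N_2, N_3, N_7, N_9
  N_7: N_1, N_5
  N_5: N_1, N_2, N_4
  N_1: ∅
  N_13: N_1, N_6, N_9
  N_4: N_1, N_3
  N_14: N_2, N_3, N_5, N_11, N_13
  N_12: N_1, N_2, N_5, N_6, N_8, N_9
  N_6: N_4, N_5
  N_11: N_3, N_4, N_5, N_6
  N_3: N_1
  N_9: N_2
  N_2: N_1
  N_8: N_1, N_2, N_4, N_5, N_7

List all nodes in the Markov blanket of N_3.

{N_1, N_2, N_4, N_5, N_6, N_7, N_9, N_10, N_11, N_13, N_14}

The Markov blanket of a node is its parents, its children, and the other parents of its children.
N_3's parents: N_1.
Ch(N_3) = {N_4, N_10, N_11, N_14}.
Parents of each child, excluding N_3:
  N_4: N_1
  N_10: N_1, N_2, N_7, N_9
  N_11: N_4, N_5, N_6
  N_14: N_2, N_5, N_11, N_13
Taking the union gives {N_1, N_2, N_4, N_5, N_6, N_7, N_9, N_10, N_11, N_13, N_14}.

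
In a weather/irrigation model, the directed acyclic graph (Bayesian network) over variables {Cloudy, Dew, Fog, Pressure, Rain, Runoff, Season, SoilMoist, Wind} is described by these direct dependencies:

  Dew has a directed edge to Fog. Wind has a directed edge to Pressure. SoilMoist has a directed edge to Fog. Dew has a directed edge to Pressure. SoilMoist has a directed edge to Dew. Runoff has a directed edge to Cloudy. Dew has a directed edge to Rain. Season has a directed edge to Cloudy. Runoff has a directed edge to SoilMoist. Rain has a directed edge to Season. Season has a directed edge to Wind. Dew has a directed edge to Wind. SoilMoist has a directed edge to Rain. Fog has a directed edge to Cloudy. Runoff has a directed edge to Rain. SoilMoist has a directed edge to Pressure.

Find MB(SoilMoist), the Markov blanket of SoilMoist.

The Markov blanket of a node is its parents, its children, and the other parents of its children.
SoilMoist has children Dew, Fog, Pressure, Rain.
SoilMoist has parent Runoff.
Other parents of SoilMoist's children:
  Dew has no other parent.
  parents(Rain) \ {SoilMoist} = {Dew, Runoff}.
  Fog's other parent is Dew.
  Pressure also has parents Dew, Wind.
Union: {Runoff} ∪ {Dew, Fog, Pressure, Rain} ∪ {Dew, Runoff, Wind} = {Dew, Fog, Pressure, Rain, Runoff, Wind}.

{Dew, Fog, Pressure, Rain, Runoff, Wind}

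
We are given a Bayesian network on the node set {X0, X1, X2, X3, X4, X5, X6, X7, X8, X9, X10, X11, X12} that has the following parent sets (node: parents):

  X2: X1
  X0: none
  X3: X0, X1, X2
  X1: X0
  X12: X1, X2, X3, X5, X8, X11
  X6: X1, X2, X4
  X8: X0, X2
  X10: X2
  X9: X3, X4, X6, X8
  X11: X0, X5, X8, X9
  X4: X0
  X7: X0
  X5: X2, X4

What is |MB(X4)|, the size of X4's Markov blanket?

The Markov blanket of a node is its parents, its children, and the other parents of its children.
Pa(X4) = {X0}.
Ch(X4) = {X5, X6, X9}.
Parents of each child, excluding X4:
  X5: X2
  X6: X1, X2
  X9: X3, X6, X8
MB(X4) = {X0, X1, X2, X3, X5, X6, X8, X9}, which has 8 nodes.

8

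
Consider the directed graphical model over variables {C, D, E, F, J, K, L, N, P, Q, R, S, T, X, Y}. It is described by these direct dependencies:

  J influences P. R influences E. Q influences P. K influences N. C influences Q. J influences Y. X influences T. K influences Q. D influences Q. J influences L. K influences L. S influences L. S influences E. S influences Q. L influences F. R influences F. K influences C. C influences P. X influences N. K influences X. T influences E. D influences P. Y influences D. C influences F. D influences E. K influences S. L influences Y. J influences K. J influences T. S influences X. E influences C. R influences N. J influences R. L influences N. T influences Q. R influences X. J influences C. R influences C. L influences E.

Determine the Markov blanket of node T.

Parents of T: J, X.
Children of T: E, Q.
Parents of each child, excluding T:
  E also has parents D, L, R, S.
  Q also has parents C, D, K, S.
MB(T) = {C, D, E, J, K, L, Q, R, S, X}.

{C, D, E, J, K, L, Q, R, S, X}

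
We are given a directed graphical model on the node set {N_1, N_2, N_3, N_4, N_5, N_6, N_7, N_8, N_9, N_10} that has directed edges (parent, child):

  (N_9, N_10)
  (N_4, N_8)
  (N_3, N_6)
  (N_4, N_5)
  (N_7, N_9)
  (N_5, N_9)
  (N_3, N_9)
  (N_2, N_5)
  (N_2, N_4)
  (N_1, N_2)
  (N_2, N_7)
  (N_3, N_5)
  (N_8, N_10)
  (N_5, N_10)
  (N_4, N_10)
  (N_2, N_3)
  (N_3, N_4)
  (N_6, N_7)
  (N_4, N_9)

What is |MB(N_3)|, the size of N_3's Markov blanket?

Parents of N_3: N_2.
N_3's children: N_4, N_5, N_6, N_9.
Parents of each child, excluding N_3:
  parents(N_4) \ {N_3} = {N_2}.
  N_5's other parents are N_2, N_4.
  N_6 has no other parent.
  N_9 also has parents N_4, N_5, N_7.
MB(N_3) = {N_2, N_4, N_5, N_6, N_7, N_9}, which has 6 nodes.

6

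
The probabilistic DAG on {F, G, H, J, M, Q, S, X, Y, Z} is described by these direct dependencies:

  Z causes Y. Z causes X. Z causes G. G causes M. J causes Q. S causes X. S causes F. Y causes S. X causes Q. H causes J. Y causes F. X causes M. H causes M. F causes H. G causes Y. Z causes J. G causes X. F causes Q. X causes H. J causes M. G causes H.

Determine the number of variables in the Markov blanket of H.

H's children: J, M.
H's parents: F, G, X.
Co-parents of H (other parents of its children):
  J: Z
  M: G, J, X
MB(H) = {F, G, J, M, X, Z}, which has 6 nodes.

6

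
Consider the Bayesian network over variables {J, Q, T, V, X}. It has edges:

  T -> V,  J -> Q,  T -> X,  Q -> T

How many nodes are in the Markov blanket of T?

3

T's parents: Q.
T has children V, X.
Other parents of T's children:
  V: no additional parents.
  X: no additional parents.
MB(T) = {Q, V, X}, which has 3 nodes.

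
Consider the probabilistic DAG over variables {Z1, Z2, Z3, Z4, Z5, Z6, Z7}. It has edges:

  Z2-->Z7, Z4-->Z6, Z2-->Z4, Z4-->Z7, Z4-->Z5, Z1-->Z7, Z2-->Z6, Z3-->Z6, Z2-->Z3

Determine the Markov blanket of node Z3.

{Z2, Z4, Z6}

Recall MB(v) = parents ∪ children ∪ spouses, where spouses are the other parents of v's children.
Parents of Z3: Z2.
Z3's children: Z6.
Parents of each child, excluding Z3:
  Z6 also has parents Z2, Z4.
So the Markov blanket of Z3 is {Z2, Z4, Z6}.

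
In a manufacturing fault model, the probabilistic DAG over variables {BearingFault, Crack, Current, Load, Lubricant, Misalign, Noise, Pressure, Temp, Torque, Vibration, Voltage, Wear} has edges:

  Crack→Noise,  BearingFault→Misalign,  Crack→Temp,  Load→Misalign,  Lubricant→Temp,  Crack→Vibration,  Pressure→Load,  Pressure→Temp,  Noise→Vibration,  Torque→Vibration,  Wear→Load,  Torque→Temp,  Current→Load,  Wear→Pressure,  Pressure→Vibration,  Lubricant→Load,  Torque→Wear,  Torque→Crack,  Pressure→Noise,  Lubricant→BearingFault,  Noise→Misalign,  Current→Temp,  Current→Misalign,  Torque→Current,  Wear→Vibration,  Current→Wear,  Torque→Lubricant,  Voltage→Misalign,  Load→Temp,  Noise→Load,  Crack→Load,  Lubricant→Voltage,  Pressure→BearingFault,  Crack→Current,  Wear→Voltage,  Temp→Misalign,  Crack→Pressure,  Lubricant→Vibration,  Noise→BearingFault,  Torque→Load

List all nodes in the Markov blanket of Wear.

{Crack, Current, Load, Lubricant, Noise, Pressure, Torque, Vibration, Voltage}

Recall MB(v) = parents ∪ children ∪ spouses, where spouses are the other parents of v's children.
Children of Wear: Load, Pressure, Vibration, Voltage.
Pa(Wear) = {Current, Torque}.
For each child, the remaining parents (spouses of Wear):
  Pressure: Crack
  Vibration: Crack, Lubricant, Noise, Pressure, Torque
  Load: Crack, Current, Lubricant, Noise, Pressure, Torque
  Voltage: Lubricant
Union: {Current, Torque} ∪ {Load, Pressure, Vibration, Voltage} ∪ {Crack, Current, Lubricant, Noise, Pressure, Torque} = {Crack, Current, Load, Lubricant, Noise, Pressure, Torque, Vibration, Voltage}.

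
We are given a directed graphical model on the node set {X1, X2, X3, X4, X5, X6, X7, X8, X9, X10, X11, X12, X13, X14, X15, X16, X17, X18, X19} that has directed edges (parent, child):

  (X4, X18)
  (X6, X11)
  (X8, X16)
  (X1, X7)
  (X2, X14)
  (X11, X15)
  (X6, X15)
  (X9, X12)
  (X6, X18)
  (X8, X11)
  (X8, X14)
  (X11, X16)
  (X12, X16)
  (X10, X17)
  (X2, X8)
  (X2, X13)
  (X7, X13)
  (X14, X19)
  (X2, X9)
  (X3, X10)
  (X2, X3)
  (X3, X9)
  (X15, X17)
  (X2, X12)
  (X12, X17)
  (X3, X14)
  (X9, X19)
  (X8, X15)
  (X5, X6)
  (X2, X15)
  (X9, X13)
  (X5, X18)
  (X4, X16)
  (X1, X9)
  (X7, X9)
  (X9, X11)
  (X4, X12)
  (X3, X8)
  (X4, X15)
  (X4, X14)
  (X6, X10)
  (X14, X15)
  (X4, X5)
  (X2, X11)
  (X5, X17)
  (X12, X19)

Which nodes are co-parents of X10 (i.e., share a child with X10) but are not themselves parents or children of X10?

{X5, X12, X15}

Children of X10: X17.
  X17's other parents are X5, X12, X15.
Excluding nodes already adjacent to X10 (X3, X6, X17), the co-parent-only contribution is {X5, X12, X15}.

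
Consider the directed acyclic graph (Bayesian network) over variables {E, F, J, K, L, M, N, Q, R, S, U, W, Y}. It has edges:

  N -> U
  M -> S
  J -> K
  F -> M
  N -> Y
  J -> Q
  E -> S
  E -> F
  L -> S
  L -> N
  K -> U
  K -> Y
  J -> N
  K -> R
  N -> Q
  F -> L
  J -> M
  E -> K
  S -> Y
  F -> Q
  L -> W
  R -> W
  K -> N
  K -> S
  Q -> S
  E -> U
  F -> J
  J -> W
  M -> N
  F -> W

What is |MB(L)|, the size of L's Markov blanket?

10

Parents of L: F.
L's children: N, S, W.
For each child, the remaining parents (spouses of L):
  parents(N) \ {L} = {J, K, M}.
  S's other parents are E, K, M, Q.
  W also has parents F, J, R.
MB(L) = {E, F, J, K, M, N, Q, R, S, W}, which has 10 nodes.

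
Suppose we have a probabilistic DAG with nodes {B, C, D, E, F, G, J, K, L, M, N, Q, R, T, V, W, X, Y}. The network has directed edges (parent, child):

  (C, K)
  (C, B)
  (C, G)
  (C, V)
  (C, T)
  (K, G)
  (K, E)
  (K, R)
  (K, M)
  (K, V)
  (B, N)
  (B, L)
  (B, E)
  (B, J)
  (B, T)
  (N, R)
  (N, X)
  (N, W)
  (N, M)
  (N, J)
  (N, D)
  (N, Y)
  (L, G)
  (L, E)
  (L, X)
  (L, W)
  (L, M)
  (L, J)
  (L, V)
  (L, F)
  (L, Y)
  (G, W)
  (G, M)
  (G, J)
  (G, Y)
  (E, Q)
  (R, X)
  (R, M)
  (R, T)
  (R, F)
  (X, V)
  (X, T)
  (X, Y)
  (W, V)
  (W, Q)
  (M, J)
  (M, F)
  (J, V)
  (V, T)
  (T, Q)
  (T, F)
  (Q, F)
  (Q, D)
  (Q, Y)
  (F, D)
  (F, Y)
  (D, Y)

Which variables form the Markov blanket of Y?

Parents of Y: D, F, G, L, N, Q, X.
Y's children: none.
Y has no children, so there are no co-parents.
So the Markov blanket of Y is {D, F, G, L, N, Q, X}.

{D, F, G, L, N, Q, X}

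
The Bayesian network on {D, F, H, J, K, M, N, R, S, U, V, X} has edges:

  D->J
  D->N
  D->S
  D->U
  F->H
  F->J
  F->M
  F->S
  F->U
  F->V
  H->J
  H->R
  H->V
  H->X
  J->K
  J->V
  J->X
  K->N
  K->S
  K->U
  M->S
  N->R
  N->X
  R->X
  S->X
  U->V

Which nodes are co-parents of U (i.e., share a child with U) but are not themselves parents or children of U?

{H, J}

Children of U: V.
  V's other parents are F, H, J.
Excluding nodes already adjacent to U (D, F, K, V), the co-parent-only contribution is {H, J}.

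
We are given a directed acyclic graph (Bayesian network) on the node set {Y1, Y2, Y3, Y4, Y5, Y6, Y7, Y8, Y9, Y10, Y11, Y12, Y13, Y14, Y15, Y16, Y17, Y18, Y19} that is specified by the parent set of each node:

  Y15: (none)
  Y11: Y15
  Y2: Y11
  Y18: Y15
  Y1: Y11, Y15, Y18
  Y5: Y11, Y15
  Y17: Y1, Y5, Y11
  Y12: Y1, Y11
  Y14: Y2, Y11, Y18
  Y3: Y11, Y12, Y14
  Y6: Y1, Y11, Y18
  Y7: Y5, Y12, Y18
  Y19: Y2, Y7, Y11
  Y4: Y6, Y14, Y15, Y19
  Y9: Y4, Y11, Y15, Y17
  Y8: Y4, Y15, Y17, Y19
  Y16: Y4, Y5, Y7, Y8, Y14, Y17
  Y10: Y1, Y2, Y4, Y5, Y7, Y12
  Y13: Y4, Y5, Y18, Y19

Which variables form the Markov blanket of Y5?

{Y1, Y2, Y4, Y7, Y8, Y10, Y11, Y12, Y13, Y14, Y15, Y16, Y17, Y18, Y19}

Y5's parents: Y11, Y15.
Y5's children: Y7, Y10, Y13, Y16, Y17.
Other parents of Y5's children:
  Y17's other parents are Y1, Y11.
  Y7 also has parents Y12, Y18.
  Y16 also has parents Y4, Y7, Y8, Y14, Y17.
  Y10 also has parents Y1, Y2, Y4, Y7, Y12.
  Y13 also has parents Y4, Y18, Y19.
Union: {Y11, Y15} ∪ {Y7, Y10, Y13, Y16, Y17} ∪ {Y1, Y2, Y4, Y7, Y8, Y11, Y12, Y14, Y17, Y18, Y19} = {Y1, Y2, Y4, Y7, Y8, Y10, Y11, Y12, Y13, Y14, Y15, Y16, Y17, Y18, Y19}.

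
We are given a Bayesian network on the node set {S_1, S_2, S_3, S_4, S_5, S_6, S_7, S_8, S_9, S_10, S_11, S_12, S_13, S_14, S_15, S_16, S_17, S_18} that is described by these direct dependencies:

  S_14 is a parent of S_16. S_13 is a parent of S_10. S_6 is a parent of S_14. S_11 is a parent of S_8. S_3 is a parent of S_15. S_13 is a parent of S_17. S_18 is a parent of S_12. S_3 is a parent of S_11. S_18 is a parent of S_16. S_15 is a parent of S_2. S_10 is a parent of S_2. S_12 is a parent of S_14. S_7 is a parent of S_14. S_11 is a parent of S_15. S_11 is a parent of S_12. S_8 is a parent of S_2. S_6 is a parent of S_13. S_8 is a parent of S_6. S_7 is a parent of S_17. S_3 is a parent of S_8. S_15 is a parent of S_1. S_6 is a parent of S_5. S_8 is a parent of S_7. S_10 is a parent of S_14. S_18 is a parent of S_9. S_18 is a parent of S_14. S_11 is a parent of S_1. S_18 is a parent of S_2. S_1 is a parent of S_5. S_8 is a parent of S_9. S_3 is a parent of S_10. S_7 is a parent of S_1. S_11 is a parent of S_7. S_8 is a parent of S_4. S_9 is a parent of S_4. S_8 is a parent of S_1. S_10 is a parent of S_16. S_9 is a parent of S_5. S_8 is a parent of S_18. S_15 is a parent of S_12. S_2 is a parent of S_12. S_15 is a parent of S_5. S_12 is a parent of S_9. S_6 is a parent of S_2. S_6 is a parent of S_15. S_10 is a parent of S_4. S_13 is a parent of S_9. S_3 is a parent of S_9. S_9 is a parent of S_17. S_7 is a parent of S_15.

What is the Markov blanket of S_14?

A node's Markov blanket = Pa ∪ Ch ∪ (parents of Ch other than the node itself).
Pa(S_14) = {S_6, S_7, S_10, S_12, S_18}.
Children of S_14: S_16.
Other parents of S_14's children:
  S_16 also has parents S_10, S_18.
MB(S_14) = {S_6, S_7, S_10, S_12, S_16, S_18}.

{S_6, S_7, S_10, S_12, S_16, S_18}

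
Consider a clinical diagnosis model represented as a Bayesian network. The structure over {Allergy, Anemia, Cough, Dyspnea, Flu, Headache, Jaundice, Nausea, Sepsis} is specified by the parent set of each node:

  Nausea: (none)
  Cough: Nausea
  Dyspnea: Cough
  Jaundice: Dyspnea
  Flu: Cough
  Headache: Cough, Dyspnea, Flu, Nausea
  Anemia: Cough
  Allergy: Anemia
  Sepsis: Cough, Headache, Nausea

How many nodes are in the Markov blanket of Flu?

Flu's parents: Cough.
Ch(Flu) = {Headache}.
Parents of each child, excluding Flu:
  Headache: Cough, Dyspnea, Nausea
MB(Flu) = {Cough, Dyspnea, Headache, Nausea}, which has 4 nodes.

4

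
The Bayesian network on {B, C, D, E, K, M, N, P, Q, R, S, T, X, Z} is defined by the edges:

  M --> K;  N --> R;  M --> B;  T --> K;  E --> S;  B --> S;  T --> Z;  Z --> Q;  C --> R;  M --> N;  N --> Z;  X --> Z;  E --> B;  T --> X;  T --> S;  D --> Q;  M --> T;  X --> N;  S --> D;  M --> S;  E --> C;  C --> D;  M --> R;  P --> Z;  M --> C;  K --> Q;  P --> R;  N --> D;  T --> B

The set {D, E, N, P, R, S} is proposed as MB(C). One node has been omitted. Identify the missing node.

M

By definition, MB(C) is built from C's parents, C's children, and the co-parents of C.
C has parents E, M.
C's children: D, R.
For each child, the remaining parents (spouses of C):
  R also has parents M, N, P.
  D's other parents are N, S.
MB(C) = {D, E, M, N, P, R, S}.
Comparing with the claimed set, M is missing.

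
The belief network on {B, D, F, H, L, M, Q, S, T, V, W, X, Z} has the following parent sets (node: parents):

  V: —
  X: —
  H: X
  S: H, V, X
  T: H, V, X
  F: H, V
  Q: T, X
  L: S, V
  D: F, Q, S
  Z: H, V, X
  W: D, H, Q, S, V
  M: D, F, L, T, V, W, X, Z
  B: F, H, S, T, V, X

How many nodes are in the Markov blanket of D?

Parents of D: F, Q, S.
D has children M, W.
Other parents of D's children:
  parents(W) \ {D} = {H, Q, S, V}.
  M's other parents are F, L, T, V, W, X, Z.
MB(D) = {F, H, L, M, Q, S, T, V, W, X, Z}, which has 11 nodes.

11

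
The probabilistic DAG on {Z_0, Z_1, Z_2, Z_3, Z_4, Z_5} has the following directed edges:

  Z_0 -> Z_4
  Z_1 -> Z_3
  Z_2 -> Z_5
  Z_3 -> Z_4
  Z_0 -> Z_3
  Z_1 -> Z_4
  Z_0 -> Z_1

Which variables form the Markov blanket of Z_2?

By definition, MB(Z_2) is built from Z_2's parents, Z_2's children, and the co-parents of Z_2.
Z_2's parents: none.
Children of Z_2: Z_5.
Parents of each child, excluding Z_2:
  Z_5 has no other parent.
So the Markov blanket of Z_2 is {Z_5}.

{Z_5}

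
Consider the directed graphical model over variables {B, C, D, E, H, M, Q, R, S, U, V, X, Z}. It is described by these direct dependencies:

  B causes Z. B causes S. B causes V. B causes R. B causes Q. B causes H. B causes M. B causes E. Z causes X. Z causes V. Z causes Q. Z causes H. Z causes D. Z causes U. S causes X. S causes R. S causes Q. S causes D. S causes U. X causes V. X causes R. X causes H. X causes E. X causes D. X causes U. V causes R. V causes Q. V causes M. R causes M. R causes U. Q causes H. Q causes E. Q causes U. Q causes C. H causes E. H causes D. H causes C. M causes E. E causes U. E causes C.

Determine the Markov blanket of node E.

{B, C, H, M, Q, R, S, U, X, Z}

The Markov blanket of a node is its parents, its children, and the other parents of its children.
Parents of E: B, H, M, Q, X.
Ch(E) = {C, U}.
For each child, the remaining parents (spouses of E):
  parents(U) \ {E} = {Q, R, S, X, Z}.
  C also has parents H, Q.
So the Markov blanket of E is {B, C, H, M, Q, R, S, U, X, Z}.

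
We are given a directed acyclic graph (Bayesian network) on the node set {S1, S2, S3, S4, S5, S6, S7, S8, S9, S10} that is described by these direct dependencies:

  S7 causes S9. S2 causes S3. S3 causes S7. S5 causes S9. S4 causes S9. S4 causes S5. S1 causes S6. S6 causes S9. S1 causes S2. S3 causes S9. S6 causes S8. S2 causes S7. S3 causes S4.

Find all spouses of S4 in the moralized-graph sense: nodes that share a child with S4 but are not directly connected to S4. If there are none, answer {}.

{S6, S7}

Children of S4: S5, S9.
  S5: —
  S9: S3, S5, S6, S7
Excluding nodes already adjacent to S4 (S3, S5, S9), the co-parent-only contribution is {S6, S7}.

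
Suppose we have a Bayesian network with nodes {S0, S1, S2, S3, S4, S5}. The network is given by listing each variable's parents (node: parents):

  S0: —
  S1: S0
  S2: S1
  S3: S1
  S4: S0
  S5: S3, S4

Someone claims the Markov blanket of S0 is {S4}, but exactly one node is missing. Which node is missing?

S0's parents: none.
Ch(S0) = {S1, S4}.
Parents of each child, excluding S0:
  S1: no additional parents.
  S4: no additional parents.
MB(S0) = {S1, S4}.
Comparing with the claimed set, S1 is missing.

S1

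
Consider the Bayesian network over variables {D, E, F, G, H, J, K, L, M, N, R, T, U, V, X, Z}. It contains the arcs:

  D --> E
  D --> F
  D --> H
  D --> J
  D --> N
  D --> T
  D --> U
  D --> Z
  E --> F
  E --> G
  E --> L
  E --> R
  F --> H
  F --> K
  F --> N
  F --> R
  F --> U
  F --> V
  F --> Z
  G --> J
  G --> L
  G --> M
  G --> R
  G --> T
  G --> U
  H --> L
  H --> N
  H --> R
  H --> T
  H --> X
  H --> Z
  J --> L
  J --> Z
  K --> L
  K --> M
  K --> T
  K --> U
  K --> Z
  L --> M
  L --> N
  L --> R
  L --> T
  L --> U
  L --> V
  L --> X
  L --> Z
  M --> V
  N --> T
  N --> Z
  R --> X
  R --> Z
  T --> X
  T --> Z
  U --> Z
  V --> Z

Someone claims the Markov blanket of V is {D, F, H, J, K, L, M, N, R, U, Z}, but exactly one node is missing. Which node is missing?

T

Recall MB(v) = parents ∪ children ∪ spouses, where spouses are the other parents of v's children.
V's children: Z.
Pa(V) = {F, L, M}.
Parents of each child, excluding V:
  parents(Z) \ {V} = {D, F, H, J, K, L, N, R, T, U}.
MB(V) = {D, F, H, J, K, L, M, N, R, T, U, Z}.
Comparing with the claimed set, T is missing.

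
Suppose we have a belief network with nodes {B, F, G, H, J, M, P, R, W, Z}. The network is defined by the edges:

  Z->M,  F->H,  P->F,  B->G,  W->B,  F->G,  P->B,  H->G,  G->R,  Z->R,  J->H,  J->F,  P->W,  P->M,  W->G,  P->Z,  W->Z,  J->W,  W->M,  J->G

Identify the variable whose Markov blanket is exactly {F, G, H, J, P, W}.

The target node must have every member of {F, G, H, J, P, W} as a parent, child, or co-parent, and no others.
Parents of B: P, W; children: G; co-parents: F, H, J, W.
These exactly cover the given set, so the node is B.

B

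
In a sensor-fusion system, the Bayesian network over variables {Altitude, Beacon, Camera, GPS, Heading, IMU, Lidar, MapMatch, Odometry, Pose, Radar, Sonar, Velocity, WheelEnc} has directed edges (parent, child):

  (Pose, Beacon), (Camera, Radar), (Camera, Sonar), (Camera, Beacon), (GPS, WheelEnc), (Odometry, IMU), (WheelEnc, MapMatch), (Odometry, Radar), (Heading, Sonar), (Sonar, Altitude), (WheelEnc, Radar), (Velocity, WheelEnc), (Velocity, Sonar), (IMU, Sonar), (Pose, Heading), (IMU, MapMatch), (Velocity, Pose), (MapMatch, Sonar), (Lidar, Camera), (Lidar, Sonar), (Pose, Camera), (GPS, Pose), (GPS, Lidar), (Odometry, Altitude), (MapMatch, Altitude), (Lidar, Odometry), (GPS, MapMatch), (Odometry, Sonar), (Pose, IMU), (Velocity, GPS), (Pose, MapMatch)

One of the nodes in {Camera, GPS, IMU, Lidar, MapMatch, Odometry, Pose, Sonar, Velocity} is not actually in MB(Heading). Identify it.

GPS

A node's Markov blanket = Pa ∪ Ch ∪ (parents of Ch other than the node itself).
Heading has parent Pose.
Heading has child Sonar.
For each child, the remaining parents (spouses of Heading):
  parents(Sonar) \ {Heading} = {Camera, IMU, Lidar, MapMatch, Odometry, Velocity}.
MB(Heading) = {Camera, IMU, Lidar, MapMatch, Odometry, Pose, Sonar, Velocity}.
GPS is neither a parent, child, nor co-parent of Heading, so it does not belong.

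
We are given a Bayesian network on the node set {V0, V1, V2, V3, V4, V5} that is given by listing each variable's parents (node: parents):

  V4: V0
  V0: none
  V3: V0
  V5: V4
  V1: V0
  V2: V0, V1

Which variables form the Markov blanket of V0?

Recall MB(v) = parents ∪ children ∪ spouses, where spouses are the other parents of v's children.
Ch(V0) = {V1, V2, V3, V4}.
Parents of V0: none.
For each child, the remaining parents (spouses of V0):
  V1 has no other parent.
  V2 also has parent V1.
  V3: no additional parents.
  V4: no additional parents.
Taking the union gives {V1, V2, V3, V4}.

{V1, V2, V3, V4}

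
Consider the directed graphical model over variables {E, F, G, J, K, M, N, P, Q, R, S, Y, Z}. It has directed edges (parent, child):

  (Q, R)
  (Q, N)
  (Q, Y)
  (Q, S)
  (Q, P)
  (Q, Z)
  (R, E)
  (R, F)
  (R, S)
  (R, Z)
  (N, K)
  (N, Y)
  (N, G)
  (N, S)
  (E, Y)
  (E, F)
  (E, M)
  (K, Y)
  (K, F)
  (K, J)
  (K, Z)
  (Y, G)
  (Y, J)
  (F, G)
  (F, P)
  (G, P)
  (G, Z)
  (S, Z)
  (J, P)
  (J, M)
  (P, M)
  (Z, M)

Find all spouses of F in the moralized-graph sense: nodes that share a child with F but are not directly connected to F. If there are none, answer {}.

Children of F: G, P.
  G: N, Y
  P: G, J, Q
Excluding nodes already adjacent to F (E, G, K, P, R), the co-parent-only contribution is {J, N, Q, Y}.

{J, N, Q, Y}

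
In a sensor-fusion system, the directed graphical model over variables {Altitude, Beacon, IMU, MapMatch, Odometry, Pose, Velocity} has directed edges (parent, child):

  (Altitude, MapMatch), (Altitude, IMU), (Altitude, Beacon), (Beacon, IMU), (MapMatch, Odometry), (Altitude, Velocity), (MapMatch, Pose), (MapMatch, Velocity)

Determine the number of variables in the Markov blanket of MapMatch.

4

MapMatch's parents: Altitude.
MapMatch's children: Odometry, Pose, Velocity.
Parents of each child, excluding MapMatch:
  Velocity also has parent Altitude.
  Odometry: no additional parents.
  Pose has no other parent.
MB(MapMatch) = {Altitude, Odometry, Pose, Velocity}, which has 4 nodes.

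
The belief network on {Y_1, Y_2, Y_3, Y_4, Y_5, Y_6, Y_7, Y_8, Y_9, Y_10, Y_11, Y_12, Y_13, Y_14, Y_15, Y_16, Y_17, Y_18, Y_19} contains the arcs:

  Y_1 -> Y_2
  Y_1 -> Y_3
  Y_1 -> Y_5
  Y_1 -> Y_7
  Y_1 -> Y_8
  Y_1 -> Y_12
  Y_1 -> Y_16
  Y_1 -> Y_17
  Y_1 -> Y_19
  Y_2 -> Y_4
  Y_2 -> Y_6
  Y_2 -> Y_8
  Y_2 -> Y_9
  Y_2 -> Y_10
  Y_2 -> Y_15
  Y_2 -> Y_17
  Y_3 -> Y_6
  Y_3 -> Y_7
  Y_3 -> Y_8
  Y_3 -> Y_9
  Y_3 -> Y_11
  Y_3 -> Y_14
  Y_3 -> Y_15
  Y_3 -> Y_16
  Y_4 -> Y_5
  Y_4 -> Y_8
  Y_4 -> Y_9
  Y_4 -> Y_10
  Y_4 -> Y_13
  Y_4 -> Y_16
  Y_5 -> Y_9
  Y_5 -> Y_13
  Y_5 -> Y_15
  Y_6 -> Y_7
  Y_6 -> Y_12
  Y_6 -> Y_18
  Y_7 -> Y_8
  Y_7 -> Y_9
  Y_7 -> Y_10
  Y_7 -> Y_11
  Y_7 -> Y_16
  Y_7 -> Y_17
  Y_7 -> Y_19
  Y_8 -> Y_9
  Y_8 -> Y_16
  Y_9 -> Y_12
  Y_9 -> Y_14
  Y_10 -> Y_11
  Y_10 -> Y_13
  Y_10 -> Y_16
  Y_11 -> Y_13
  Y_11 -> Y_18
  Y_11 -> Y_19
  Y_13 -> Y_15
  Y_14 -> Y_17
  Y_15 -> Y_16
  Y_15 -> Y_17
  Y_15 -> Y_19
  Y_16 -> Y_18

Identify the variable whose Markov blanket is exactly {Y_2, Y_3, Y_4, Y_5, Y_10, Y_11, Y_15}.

The target node must have every member of {Y_2, Y_3, Y_4, Y_5, Y_10, Y_11, Y_15} as a parent, child, or co-parent, and no others.
Parents of Y_13: Y_4, Y_5, Y_10, Y_11; children: Y_15; co-parents: Y_2, Y_3, Y_5.
These exactly cover the given set, so the node is Y_13.

Y_13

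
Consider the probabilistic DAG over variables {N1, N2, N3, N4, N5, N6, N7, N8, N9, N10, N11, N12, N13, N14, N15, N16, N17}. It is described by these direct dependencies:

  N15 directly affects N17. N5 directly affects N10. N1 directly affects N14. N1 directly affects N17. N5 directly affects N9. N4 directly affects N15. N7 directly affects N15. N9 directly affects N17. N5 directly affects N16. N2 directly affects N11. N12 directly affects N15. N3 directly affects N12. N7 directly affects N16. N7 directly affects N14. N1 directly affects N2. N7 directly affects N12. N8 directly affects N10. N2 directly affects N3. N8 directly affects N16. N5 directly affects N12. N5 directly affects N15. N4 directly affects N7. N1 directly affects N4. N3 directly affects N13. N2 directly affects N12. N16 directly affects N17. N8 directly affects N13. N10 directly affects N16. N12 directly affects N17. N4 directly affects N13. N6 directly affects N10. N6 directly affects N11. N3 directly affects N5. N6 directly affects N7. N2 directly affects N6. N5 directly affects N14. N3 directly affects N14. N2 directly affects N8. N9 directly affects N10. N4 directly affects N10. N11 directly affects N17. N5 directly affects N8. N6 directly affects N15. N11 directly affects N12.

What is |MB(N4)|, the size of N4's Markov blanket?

11

The Markov blanket of a node is its parents, its children, and the other parents of its children.
Parents of N4: N1.
N4's children: N7, N10, N13, N15.
Parents of each child, excluding N4:
  N7's other parent is N6.
  N10 also has parents N5, N6, N8, N9.
  N13 also has parents N3, N8.
  N15 also has parents N5, N6, N7, N12.
MB(N4) = {N1, N3, N5, N6, N7, N8, N9, N10, N12, N13, N15}, which has 11 nodes.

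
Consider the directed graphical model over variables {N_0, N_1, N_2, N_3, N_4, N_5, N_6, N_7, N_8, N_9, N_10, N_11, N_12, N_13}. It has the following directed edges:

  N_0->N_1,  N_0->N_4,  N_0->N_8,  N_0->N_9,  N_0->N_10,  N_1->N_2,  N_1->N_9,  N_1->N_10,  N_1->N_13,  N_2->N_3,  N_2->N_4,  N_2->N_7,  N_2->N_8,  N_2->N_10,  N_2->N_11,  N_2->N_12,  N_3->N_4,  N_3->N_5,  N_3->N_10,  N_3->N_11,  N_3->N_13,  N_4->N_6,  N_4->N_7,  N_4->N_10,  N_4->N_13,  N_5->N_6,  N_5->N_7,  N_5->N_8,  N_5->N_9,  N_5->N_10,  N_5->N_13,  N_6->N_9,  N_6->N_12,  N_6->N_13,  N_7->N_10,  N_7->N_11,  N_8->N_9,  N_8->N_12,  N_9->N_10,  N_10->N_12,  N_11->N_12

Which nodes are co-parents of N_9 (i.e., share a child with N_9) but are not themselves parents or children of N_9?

Children of N_9: N_10.
  N_10: N_0, N_1, N_2, N_3, N_4, N_5, N_7
Excluding nodes already adjacent to N_9 (N_0, N_1, N_5, N_6, N_8, N_10), the co-parent-only contribution is {N_2, N_3, N_4, N_7}.

{N_2, N_3, N_4, N_7}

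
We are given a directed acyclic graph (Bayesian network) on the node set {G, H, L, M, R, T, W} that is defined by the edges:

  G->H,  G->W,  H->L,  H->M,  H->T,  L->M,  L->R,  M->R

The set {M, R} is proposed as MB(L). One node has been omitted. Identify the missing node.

By definition, MB(L) is built from L's parents, L's children, and the co-parents of L.
L has children M, R.
L has parent H.
Co-parents of L (other parents of its children):
  M's other parent is H.
  R also has parent M.
MB(L) = {H, M, R}.
Comparing with the claimed set, H is missing.

H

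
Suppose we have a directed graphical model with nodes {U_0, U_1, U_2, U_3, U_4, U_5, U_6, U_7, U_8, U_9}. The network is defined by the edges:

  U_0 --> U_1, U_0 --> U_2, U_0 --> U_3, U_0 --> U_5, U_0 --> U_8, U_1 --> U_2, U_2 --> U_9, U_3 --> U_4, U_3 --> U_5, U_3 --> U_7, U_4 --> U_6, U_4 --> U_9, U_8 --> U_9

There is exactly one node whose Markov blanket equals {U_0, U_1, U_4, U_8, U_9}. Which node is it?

The target node must have every member of {U_0, U_1, U_4, U_8, U_9} as a parent, child, or co-parent, and no others.
Parents of U_2: U_0, U_1; children: U_9; co-parents: U_4, U_8.
These exactly cover the given set, so the node is U_2.

U_2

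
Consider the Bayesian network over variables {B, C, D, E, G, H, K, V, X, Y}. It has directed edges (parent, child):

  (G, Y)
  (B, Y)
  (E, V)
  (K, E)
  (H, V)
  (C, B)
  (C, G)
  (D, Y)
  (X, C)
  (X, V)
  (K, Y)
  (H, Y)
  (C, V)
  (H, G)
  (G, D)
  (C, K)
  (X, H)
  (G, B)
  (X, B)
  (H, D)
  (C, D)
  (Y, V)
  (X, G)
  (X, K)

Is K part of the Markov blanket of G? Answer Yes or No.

K is a co-parent of G: both are parents of Y.
So K ∈ MB(G).

Yes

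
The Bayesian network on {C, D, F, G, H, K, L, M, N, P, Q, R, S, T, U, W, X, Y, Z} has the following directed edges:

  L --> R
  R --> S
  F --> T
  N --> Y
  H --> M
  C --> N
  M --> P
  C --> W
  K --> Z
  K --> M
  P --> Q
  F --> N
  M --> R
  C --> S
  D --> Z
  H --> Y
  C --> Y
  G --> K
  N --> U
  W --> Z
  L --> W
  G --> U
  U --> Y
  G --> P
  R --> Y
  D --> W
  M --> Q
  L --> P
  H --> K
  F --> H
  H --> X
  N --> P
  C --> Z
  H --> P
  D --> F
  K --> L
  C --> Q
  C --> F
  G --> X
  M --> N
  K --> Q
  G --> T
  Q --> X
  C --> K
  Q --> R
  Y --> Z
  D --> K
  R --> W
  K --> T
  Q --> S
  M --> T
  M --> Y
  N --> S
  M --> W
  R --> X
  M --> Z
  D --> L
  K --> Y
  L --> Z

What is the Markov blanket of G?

{C, D, F, H, K, L, M, N, P, Q, R, T, U, X}

By definition, MB(G) is built from G's parents, G's children, and the co-parents of G.
Ch(G) = {K, P, T, U, X}.
G's parents: none.
Co-parents of G (other parents of its children):
  K: C, D, H
  P: H, L, M, N
  T: F, K, M
  U: N
  X: H, Q, R
So the Markov blanket of G is {C, D, F, H, K, L, M, N, P, Q, R, T, U, X}.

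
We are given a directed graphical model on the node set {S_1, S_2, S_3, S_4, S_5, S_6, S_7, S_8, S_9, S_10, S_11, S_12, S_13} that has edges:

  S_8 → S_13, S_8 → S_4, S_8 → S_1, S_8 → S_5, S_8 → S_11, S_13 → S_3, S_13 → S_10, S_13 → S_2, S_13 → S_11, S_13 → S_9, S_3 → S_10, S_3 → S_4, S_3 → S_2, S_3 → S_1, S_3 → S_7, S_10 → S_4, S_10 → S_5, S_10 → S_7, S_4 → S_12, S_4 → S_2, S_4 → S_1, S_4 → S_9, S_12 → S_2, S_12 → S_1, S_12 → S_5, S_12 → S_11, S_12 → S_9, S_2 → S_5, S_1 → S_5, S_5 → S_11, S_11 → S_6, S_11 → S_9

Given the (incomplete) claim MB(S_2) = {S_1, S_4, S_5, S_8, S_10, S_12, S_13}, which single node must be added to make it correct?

S_2 has child S_5.
S_2's parents: S_3, S_4, S_12, S_13.
For each child, the remaining parents (spouses of S_2):
  S_5: S_1, S_8, S_10, S_12
MB(S_2) = {S_1, S_3, S_4, S_5, S_8, S_10, S_12, S_13}.
Comparing with the claimed set, S_3 is missing.

S_3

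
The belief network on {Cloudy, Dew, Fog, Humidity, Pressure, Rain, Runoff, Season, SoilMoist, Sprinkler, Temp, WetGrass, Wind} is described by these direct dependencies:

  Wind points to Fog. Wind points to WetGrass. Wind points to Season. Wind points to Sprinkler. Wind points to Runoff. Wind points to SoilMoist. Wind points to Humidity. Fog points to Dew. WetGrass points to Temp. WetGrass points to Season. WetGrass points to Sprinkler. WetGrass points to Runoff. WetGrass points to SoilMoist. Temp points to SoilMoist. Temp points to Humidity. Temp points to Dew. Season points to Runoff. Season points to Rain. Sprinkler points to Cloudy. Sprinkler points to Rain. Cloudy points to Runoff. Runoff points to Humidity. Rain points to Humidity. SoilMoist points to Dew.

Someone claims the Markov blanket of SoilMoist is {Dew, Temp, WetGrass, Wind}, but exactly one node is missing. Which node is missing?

Children of SoilMoist: Dew.
Pa(SoilMoist) = {Temp, WetGrass, Wind}.
Co-parents of SoilMoist (other parents of its children):
  parents(Dew) \ {SoilMoist} = {Fog, Temp}.
MB(SoilMoist) = {Dew, Fog, Temp, WetGrass, Wind}.
Comparing with the claimed set, Fog is missing.

Fog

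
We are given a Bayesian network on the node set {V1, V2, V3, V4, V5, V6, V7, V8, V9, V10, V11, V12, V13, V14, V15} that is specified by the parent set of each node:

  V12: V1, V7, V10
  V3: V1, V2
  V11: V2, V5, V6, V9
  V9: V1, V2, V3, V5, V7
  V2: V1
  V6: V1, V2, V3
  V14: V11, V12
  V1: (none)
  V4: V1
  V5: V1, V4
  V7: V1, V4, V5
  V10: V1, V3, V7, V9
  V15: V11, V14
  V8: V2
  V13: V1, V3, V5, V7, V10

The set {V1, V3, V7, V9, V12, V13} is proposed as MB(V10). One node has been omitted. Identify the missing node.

V5

Recall MB(v) = parents ∪ children ∪ spouses, where spouses are the other parents of v's children.
V10's children: V12, V13.
Pa(V10) = {V1, V3, V7, V9}.
Co-parents of V10 (other parents of its children):
  V12: V1, V7
  V13: V1, V3, V5, V7
MB(V10) = {V1, V3, V5, V7, V9, V12, V13}.
Comparing with the claimed set, V5 is missing.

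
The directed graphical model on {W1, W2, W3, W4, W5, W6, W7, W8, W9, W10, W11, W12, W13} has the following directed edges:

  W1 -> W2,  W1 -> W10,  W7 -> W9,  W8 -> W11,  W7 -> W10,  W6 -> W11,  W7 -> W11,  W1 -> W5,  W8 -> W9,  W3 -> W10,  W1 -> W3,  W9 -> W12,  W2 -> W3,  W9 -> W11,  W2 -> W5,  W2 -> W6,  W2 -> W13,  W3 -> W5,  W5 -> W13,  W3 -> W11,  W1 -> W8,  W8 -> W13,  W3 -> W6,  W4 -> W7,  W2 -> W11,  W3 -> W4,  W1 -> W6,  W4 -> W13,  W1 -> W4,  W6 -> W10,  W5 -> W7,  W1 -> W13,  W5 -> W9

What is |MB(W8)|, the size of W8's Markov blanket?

10

Parents of W8: W1.
W8's children: W9, W11, W13.
Parents of each child, excluding W8:
  parents(W9) \ {W8} = {W5, W7}.
  W11 also has parents W2, W3, W6, W7, W9.
  W13 also has parents W1, W2, W4, W5.
MB(W8) = {W1, W2, W3, W4, W5, W6, W7, W9, W11, W13}, which has 10 nodes.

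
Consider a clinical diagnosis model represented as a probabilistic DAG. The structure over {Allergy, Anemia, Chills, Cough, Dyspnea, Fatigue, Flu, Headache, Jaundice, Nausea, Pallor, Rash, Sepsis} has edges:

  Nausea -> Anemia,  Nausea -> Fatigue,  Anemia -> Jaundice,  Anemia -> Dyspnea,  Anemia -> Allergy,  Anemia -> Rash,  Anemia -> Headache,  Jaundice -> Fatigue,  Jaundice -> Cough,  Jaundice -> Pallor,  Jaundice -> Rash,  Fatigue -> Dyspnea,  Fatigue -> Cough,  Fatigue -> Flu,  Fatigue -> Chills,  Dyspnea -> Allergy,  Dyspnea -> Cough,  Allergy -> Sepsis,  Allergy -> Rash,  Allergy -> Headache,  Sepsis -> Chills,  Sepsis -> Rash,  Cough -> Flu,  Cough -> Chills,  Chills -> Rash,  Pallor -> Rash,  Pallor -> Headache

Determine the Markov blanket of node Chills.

Chills has parents Cough, Fatigue, Sepsis.
Children of Chills: Rash.
Co-parents of Chills (other parents of its children):
  parents(Rash) \ {Chills} = {Allergy, Anemia, Jaundice, Pallor, Sepsis}.
Taking the union gives {Allergy, Anemia, Cough, Fatigue, Jaundice, Pallor, Rash, Sepsis}.

{Allergy, Anemia, Cough, Fatigue, Jaundice, Pallor, Rash, Sepsis}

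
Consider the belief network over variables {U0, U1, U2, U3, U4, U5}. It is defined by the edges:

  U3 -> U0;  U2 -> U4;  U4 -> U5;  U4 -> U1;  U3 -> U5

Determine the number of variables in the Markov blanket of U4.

4

U4's parents: U2.
Children of U4: U1, U5.
Other parents of U4's children:
  U1 has no other parent.
  U5's other parent is U3.
MB(U4) = {U1, U2, U3, U5}, which has 4 nodes.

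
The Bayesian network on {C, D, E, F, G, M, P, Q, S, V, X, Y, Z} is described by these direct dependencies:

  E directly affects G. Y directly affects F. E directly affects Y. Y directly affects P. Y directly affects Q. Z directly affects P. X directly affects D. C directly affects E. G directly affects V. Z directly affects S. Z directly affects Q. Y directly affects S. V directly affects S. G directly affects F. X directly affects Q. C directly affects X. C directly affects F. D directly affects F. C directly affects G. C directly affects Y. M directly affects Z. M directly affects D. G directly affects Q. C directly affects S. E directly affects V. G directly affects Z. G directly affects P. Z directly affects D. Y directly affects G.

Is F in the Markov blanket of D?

Yes

F is a child of D.
So F ∈ MB(D).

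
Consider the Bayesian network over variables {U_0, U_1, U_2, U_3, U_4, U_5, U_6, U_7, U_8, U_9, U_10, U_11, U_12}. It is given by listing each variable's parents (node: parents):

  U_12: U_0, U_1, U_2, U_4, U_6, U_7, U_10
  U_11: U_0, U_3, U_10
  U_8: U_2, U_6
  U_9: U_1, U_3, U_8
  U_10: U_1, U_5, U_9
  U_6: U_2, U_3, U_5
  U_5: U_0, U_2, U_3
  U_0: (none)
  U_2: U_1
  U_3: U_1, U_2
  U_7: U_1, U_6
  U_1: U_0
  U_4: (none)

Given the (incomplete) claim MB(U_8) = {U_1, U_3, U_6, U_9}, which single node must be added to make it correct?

U_8 has parents U_2, U_6.
U_8 has child U_9.
Other parents of U_8's children:
  U_9: U_1, U_3
MB(U_8) = {U_1, U_2, U_3, U_6, U_9}.
Comparing with the claimed set, U_2 is missing.

U_2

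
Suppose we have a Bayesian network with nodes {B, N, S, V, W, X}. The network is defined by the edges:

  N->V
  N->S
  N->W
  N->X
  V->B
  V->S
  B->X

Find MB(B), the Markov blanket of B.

{N, V, X}

B has parent V.
B's children: X.
For each child, the remaining parents (spouses of B):
  X: N
So the Markov blanket of B is {N, V, X}.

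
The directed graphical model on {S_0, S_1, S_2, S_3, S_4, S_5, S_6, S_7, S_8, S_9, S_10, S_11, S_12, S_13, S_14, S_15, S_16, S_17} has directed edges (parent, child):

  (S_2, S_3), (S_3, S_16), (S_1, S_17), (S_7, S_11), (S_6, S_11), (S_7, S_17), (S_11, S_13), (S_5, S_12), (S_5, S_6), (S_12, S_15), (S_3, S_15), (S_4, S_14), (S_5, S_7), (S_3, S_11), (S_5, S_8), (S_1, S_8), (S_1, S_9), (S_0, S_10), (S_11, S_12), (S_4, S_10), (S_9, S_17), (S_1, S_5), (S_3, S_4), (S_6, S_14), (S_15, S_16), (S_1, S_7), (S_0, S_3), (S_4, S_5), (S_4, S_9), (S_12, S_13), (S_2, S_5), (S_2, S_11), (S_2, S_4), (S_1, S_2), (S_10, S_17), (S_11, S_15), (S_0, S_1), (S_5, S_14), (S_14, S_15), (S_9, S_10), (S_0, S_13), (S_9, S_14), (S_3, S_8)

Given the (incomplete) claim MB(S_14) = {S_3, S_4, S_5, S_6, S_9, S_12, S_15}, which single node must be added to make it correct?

S_14 has parents S_4, S_5, S_6, S_9.
Ch(S_14) = {S_15}.
Parents of each child, excluding S_14:
  S_15: S_3, S_11, S_12
MB(S_14) = {S_3, S_4, S_5, S_6, S_9, S_11, S_12, S_15}.
Comparing with the claimed set, S_11 is missing.

S_11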